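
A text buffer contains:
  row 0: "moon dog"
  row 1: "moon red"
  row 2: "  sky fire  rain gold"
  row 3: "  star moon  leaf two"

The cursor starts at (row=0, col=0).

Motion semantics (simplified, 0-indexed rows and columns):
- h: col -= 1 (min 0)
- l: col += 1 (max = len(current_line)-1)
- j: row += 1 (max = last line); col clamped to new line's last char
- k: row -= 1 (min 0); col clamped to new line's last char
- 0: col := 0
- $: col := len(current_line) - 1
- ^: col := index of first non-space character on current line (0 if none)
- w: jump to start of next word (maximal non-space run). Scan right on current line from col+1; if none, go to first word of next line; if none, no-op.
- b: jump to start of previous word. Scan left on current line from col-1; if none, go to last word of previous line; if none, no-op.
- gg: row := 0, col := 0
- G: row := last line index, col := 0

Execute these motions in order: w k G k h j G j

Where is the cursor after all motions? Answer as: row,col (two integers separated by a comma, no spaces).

After 1 (w): row=0 col=5 char='d'
After 2 (k): row=0 col=5 char='d'
After 3 (G): row=3 col=0 char='_'
After 4 (k): row=2 col=0 char='_'
After 5 (h): row=2 col=0 char='_'
After 6 (j): row=3 col=0 char='_'
After 7 (G): row=3 col=0 char='_'
After 8 (j): row=3 col=0 char='_'

Answer: 3,0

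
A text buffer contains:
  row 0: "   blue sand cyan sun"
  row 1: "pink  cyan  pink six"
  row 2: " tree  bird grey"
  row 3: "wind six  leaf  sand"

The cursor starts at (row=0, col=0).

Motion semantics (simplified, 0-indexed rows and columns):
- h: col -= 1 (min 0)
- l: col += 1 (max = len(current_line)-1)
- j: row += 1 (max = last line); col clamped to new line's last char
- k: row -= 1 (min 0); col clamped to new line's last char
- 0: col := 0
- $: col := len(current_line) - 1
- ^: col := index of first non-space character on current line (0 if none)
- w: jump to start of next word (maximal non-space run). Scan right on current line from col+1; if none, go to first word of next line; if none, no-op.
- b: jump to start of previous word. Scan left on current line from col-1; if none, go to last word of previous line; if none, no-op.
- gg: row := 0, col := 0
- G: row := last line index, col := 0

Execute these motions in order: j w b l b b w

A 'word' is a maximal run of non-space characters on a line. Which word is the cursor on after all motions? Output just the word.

Answer: pink

Derivation:
After 1 (j): row=1 col=0 char='p'
After 2 (w): row=1 col=6 char='c'
After 3 (b): row=1 col=0 char='p'
After 4 (l): row=1 col=1 char='i'
After 5 (b): row=1 col=0 char='p'
After 6 (b): row=0 col=18 char='s'
After 7 (w): row=1 col=0 char='p'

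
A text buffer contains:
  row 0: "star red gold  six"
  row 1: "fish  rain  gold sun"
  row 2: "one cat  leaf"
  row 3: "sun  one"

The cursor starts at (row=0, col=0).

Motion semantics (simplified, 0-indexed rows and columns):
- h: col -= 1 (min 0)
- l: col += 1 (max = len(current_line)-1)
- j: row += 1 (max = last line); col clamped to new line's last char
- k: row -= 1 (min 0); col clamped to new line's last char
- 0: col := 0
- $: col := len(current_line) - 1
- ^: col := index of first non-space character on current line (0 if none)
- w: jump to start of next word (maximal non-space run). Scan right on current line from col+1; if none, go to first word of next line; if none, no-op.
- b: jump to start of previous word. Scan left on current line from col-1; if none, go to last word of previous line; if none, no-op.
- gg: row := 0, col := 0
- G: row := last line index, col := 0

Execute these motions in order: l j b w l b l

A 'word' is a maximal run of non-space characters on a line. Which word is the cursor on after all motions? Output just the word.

After 1 (l): row=0 col=1 char='t'
After 2 (j): row=1 col=1 char='i'
After 3 (b): row=1 col=0 char='f'
After 4 (w): row=1 col=6 char='r'
After 5 (l): row=1 col=7 char='a'
After 6 (b): row=1 col=6 char='r'
After 7 (l): row=1 col=7 char='a'

Answer: rain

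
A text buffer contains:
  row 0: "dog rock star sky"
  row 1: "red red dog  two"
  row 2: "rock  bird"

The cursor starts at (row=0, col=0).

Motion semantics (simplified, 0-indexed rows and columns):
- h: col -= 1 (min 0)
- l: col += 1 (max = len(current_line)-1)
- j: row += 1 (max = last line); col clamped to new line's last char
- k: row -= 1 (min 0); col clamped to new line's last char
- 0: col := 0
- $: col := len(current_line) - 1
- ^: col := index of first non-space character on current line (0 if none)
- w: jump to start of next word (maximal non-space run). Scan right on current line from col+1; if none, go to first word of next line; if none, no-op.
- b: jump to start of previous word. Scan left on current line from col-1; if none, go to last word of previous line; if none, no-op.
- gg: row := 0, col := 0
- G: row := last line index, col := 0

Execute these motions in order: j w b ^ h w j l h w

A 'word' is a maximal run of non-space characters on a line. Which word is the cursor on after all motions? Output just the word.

After 1 (j): row=1 col=0 char='r'
After 2 (w): row=1 col=4 char='r'
After 3 (b): row=1 col=0 char='r'
After 4 (^): row=1 col=0 char='r'
After 5 (h): row=1 col=0 char='r'
After 6 (w): row=1 col=4 char='r'
After 7 (j): row=2 col=4 char='_'
After 8 (l): row=2 col=5 char='_'
After 9 (h): row=2 col=4 char='_'
After 10 (w): row=2 col=6 char='b'

Answer: bird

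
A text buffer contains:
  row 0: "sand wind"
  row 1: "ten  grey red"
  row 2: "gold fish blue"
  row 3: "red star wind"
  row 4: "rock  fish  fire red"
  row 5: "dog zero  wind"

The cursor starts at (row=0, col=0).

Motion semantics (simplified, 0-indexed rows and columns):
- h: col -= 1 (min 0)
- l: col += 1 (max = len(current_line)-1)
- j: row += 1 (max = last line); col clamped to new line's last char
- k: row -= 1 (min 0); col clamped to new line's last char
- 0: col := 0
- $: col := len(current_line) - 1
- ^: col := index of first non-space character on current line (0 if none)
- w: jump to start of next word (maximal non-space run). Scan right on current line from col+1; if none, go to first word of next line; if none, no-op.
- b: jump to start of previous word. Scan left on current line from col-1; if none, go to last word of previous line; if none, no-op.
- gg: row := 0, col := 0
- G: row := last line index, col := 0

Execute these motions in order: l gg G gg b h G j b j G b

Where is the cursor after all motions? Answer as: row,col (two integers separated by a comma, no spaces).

After 1 (l): row=0 col=1 char='a'
After 2 (gg): row=0 col=0 char='s'
After 3 (G): row=5 col=0 char='d'
After 4 (gg): row=0 col=0 char='s'
After 5 (b): row=0 col=0 char='s'
After 6 (h): row=0 col=0 char='s'
After 7 (G): row=5 col=0 char='d'
After 8 (j): row=5 col=0 char='d'
After 9 (b): row=4 col=17 char='r'
After 10 (j): row=5 col=13 char='d'
After 11 (G): row=5 col=0 char='d'
After 12 (b): row=4 col=17 char='r'

Answer: 4,17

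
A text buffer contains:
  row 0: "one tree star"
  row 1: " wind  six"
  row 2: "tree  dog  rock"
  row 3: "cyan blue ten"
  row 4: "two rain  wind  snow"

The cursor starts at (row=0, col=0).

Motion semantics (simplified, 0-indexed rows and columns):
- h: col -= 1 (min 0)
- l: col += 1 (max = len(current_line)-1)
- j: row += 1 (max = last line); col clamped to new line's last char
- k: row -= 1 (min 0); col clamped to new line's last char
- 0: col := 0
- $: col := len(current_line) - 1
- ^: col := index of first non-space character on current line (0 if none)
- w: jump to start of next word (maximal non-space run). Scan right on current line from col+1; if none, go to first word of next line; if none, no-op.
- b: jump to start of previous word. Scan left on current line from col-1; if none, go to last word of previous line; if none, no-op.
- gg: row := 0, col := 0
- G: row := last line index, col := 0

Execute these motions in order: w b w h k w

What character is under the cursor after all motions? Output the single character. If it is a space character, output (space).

After 1 (w): row=0 col=4 char='t'
After 2 (b): row=0 col=0 char='o'
After 3 (w): row=0 col=4 char='t'
After 4 (h): row=0 col=3 char='_'
After 5 (k): row=0 col=3 char='_'
After 6 (w): row=0 col=4 char='t'

Answer: t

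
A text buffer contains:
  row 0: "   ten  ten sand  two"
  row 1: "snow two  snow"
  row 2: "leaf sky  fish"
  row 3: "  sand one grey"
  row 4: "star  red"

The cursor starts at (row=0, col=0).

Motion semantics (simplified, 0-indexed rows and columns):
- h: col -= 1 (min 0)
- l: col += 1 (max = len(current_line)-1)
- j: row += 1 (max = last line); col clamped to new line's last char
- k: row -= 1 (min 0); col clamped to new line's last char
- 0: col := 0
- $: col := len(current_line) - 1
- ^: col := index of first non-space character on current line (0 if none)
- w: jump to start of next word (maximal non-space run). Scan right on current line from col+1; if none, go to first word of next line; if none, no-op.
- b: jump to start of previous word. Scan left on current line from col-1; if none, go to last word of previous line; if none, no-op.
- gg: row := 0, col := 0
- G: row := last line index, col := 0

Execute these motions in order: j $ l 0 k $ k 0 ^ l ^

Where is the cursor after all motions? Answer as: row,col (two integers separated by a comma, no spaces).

Answer: 0,3

Derivation:
After 1 (j): row=1 col=0 char='s'
After 2 ($): row=1 col=13 char='w'
After 3 (l): row=1 col=13 char='w'
After 4 (0): row=1 col=0 char='s'
After 5 (k): row=0 col=0 char='_'
After 6 ($): row=0 col=20 char='o'
After 7 (k): row=0 col=20 char='o'
After 8 (0): row=0 col=0 char='_'
After 9 (^): row=0 col=3 char='t'
After 10 (l): row=0 col=4 char='e'
After 11 (^): row=0 col=3 char='t'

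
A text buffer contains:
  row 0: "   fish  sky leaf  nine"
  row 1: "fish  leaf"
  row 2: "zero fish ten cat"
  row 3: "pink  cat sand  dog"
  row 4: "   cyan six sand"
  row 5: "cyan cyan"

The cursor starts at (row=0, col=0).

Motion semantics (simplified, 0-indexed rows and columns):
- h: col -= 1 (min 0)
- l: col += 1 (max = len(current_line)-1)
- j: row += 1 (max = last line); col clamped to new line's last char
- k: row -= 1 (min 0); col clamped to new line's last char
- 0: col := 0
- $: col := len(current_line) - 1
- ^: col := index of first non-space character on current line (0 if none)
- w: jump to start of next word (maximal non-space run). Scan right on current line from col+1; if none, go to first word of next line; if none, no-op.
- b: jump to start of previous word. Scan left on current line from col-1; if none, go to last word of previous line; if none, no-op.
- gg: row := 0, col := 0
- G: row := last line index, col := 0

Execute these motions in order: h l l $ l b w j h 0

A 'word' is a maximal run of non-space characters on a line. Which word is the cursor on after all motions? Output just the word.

After 1 (h): row=0 col=0 char='_'
After 2 (l): row=0 col=1 char='_'
After 3 (l): row=0 col=2 char='_'
After 4 ($): row=0 col=22 char='e'
After 5 (l): row=0 col=22 char='e'
After 6 (b): row=0 col=19 char='n'
After 7 (w): row=1 col=0 char='f'
After 8 (j): row=2 col=0 char='z'
After 9 (h): row=2 col=0 char='z'
After 10 (0): row=2 col=0 char='z'

Answer: zero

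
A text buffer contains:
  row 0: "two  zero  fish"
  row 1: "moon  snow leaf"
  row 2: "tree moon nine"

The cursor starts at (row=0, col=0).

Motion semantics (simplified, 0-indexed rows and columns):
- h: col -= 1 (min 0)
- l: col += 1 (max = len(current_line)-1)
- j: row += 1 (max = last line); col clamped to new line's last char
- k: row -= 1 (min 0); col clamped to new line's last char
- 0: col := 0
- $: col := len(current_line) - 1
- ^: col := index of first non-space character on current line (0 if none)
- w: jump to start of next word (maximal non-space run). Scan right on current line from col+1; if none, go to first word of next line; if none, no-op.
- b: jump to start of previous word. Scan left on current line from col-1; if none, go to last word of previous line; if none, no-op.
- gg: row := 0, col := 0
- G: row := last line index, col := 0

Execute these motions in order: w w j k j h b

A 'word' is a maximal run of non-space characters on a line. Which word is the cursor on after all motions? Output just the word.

After 1 (w): row=0 col=5 char='z'
After 2 (w): row=0 col=11 char='f'
After 3 (j): row=1 col=11 char='l'
After 4 (k): row=0 col=11 char='f'
After 5 (j): row=1 col=11 char='l'
After 6 (h): row=1 col=10 char='_'
After 7 (b): row=1 col=6 char='s'

Answer: snow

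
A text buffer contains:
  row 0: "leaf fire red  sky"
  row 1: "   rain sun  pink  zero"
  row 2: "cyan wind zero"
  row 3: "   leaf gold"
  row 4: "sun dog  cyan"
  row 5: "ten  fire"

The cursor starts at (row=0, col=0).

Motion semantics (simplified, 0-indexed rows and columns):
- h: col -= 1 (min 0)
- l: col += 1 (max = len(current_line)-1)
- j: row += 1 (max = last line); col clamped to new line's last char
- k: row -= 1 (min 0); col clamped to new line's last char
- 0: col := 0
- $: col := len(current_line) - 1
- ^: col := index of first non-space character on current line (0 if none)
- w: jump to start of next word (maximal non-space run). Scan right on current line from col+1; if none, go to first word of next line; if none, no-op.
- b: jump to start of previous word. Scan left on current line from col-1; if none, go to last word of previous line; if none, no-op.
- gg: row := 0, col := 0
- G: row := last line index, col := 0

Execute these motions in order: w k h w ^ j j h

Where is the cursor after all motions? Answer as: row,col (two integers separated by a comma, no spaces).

After 1 (w): row=0 col=5 char='f'
After 2 (k): row=0 col=5 char='f'
After 3 (h): row=0 col=4 char='_'
After 4 (w): row=0 col=5 char='f'
After 5 (^): row=0 col=0 char='l'
After 6 (j): row=1 col=0 char='_'
After 7 (j): row=2 col=0 char='c'
After 8 (h): row=2 col=0 char='c'

Answer: 2,0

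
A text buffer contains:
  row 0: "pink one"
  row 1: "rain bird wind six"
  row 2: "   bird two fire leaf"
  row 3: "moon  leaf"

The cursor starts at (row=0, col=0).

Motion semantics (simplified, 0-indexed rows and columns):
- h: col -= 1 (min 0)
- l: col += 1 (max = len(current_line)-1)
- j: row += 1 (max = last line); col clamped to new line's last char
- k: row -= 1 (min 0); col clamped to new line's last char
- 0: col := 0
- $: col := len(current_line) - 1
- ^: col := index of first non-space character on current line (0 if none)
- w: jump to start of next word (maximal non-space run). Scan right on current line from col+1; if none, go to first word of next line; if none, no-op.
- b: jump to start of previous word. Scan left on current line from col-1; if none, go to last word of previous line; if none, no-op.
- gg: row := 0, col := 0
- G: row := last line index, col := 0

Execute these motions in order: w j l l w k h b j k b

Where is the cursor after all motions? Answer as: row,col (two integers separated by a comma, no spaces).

After 1 (w): row=0 col=5 char='o'
After 2 (j): row=1 col=5 char='b'
After 3 (l): row=1 col=6 char='i'
After 4 (l): row=1 col=7 char='r'
After 5 (w): row=1 col=10 char='w'
After 6 (k): row=0 col=7 char='e'
After 7 (h): row=0 col=6 char='n'
After 8 (b): row=0 col=5 char='o'
After 9 (j): row=1 col=5 char='b'
After 10 (k): row=0 col=5 char='o'
After 11 (b): row=0 col=0 char='p'

Answer: 0,0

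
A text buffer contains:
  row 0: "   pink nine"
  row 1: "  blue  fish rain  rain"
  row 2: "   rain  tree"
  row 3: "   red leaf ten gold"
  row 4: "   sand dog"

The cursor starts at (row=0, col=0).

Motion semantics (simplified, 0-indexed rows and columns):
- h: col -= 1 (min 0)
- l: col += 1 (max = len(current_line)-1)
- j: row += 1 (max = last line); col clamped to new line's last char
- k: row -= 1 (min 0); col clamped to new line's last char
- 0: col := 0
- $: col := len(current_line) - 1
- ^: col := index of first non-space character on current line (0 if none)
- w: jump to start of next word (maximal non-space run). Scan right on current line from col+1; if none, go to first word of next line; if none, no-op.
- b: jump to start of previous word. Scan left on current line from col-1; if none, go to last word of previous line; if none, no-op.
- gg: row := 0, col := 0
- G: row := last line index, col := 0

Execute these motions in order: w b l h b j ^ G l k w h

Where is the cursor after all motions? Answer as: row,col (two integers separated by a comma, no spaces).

Answer: 3,2

Derivation:
After 1 (w): row=0 col=3 char='p'
After 2 (b): row=0 col=3 char='p'
After 3 (l): row=0 col=4 char='i'
After 4 (h): row=0 col=3 char='p'
After 5 (b): row=0 col=3 char='p'
After 6 (j): row=1 col=3 char='l'
After 7 (^): row=1 col=2 char='b'
After 8 (G): row=4 col=0 char='_'
After 9 (l): row=4 col=1 char='_'
After 10 (k): row=3 col=1 char='_'
After 11 (w): row=3 col=3 char='r'
After 12 (h): row=3 col=2 char='_'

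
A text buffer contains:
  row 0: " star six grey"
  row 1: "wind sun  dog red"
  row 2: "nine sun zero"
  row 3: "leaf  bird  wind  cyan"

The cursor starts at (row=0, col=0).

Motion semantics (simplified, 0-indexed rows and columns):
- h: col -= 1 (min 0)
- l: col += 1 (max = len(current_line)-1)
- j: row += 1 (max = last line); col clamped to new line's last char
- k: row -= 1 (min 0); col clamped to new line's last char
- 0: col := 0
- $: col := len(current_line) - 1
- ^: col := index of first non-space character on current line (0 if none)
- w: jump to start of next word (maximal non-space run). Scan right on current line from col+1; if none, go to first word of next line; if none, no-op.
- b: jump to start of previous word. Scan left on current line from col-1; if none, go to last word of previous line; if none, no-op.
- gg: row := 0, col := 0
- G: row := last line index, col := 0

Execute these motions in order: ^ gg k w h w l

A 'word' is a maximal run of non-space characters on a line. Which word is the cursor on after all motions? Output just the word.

Answer: star

Derivation:
After 1 (^): row=0 col=1 char='s'
After 2 (gg): row=0 col=0 char='_'
After 3 (k): row=0 col=0 char='_'
After 4 (w): row=0 col=1 char='s'
After 5 (h): row=0 col=0 char='_'
After 6 (w): row=0 col=1 char='s'
After 7 (l): row=0 col=2 char='t'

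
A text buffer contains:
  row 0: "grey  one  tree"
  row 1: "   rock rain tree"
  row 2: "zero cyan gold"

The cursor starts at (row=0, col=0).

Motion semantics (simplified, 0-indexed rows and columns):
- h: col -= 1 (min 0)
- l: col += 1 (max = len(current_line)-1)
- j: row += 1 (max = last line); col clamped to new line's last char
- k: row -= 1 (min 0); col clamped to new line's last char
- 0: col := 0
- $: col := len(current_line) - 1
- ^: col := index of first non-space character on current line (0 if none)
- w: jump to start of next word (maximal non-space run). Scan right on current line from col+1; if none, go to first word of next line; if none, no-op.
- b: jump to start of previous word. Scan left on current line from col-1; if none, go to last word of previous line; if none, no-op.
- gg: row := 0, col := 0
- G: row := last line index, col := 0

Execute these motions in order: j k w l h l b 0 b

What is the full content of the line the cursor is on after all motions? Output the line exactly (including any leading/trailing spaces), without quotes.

Answer: grey  one  tree

Derivation:
After 1 (j): row=1 col=0 char='_'
After 2 (k): row=0 col=0 char='g'
After 3 (w): row=0 col=6 char='o'
After 4 (l): row=0 col=7 char='n'
After 5 (h): row=0 col=6 char='o'
After 6 (l): row=0 col=7 char='n'
After 7 (b): row=0 col=6 char='o'
After 8 (0): row=0 col=0 char='g'
After 9 (b): row=0 col=0 char='g'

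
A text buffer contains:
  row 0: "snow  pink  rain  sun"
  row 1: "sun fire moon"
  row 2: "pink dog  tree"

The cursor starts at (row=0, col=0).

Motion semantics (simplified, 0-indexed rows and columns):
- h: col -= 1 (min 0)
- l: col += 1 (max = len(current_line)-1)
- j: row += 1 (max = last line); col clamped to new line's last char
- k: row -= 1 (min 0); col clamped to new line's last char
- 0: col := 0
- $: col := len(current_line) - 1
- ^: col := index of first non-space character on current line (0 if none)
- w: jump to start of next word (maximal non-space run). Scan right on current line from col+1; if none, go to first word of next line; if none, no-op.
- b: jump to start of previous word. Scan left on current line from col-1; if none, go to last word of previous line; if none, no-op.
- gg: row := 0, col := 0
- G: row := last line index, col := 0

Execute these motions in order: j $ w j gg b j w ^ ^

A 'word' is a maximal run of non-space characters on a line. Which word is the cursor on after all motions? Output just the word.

Answer: sun

Derivation:
After 1 (j): row=1 col=0 char='s'
After 2 ($): row=1 col=12 char='n'
After 3 (w): row=2 col=0 char='p'
After 4 (j): row=2 col=0 char='p'
After 5 (gg): row=0 col=0 char='s'
After 6 (b): row=0 col=0 char='s'
After 7 (j): row=1 col=0 char='s'
After 8 (w): row=1 col=4 char='f'
After 9 (^): row=1 col=0 char='s'
After 10 (^): row=1 col=0 char='s'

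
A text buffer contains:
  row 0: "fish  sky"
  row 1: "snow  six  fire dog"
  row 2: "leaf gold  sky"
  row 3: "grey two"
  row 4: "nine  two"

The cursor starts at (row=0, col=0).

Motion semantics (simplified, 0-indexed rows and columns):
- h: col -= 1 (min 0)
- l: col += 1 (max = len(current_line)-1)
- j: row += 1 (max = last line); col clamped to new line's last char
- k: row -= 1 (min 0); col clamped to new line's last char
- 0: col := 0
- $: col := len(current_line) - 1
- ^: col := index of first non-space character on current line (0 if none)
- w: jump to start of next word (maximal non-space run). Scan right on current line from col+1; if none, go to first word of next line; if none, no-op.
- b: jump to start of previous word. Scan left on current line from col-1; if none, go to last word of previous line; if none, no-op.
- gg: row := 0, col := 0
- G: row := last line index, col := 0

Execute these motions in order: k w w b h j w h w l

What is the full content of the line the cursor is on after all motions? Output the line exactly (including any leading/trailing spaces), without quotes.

Answer: snow  six  fire dog

Derivation:
After 1 (k): row=0 col=0 char='f'
After 2 (w): row=0 col=6 char='s'
After 3 (w): row=1 col=0 char='s'
After 4 (b): row=0 col=6 char='s'
After 5 (h): row=0 col=5 char='_'
After 6 (j): row=1 col=5 char='_'
After 7 (w): row=1 col=6 char='s'
After 8 (h): row=1 col=5 char='_'
After 9 (w): row=1 col=6 char='s'
After 10 (l): row=1 col=7 char='i'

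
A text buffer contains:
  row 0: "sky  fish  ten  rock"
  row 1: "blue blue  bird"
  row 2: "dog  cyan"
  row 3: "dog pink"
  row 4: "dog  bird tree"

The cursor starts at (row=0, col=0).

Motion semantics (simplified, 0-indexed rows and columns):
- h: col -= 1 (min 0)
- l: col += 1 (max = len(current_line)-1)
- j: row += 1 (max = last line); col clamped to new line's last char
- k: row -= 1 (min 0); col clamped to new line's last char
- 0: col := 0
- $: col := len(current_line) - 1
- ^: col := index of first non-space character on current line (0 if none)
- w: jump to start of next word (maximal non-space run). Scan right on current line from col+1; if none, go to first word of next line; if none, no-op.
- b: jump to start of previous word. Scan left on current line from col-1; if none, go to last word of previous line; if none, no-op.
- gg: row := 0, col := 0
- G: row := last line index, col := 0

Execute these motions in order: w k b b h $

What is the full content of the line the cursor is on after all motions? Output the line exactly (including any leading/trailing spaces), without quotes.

Answer: sky  fish  ten  rock

Derivation:
After 1 (w): row=0 col=5 char='f'
After 2 (k): row=0 col=5 char='f'
After 3 (b): row=0 col=0 char='s'
After 4 (b): row=0 col=0 char='s'
After 5 (h): row=0 col=0 char='s'
After 6 ($): row=0 col=19 char='k'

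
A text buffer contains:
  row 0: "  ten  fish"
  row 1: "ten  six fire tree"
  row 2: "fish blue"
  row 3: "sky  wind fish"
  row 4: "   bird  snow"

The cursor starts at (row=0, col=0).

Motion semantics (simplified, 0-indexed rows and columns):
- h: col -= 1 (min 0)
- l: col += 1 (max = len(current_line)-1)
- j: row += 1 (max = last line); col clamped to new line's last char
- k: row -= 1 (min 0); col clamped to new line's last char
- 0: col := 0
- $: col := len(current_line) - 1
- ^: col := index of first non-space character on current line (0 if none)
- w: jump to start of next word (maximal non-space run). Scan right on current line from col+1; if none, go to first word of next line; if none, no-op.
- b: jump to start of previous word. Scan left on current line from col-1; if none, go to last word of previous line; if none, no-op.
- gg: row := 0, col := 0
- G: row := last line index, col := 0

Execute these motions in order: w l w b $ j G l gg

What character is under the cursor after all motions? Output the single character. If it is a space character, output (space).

After 1 (w): row=0 col=2 char='t'
After 2 (l): row=0 col=3 char='e'
After 3 (w): row=0 col=7 char='f'
After 4 (b): row=0 col=2 char='t'
After 5 ($): row=0 col=10 char='h'
After 6 (j): row=1 col=10 char='i'
After 7 (G): row=4 col=0 char='_'
After 8 (l): row=4 col=1 char='_'
After 9 (gg): row=0 col=0 char='_'

Answer: (space)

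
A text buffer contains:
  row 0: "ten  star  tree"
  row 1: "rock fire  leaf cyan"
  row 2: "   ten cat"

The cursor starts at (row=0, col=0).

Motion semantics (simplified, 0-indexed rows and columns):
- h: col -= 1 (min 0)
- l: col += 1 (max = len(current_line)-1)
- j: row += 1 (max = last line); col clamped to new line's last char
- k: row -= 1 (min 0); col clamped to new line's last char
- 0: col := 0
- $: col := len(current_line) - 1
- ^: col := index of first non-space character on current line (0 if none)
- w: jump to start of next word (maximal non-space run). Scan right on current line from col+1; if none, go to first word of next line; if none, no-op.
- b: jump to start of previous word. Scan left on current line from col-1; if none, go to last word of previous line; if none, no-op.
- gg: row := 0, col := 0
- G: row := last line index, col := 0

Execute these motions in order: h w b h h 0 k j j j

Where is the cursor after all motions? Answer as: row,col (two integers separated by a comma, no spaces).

Answer: 2,0

Derivation:
After 1 (h): row=0 col=0 char='t'
After 2 (w): row=0 col=5 char='s'
After 3 (b): row=0 col=0 char='t'
After 4 (h): row=0 col=0 char='t'
After 5 (h): row=0 col=0 char='t'
After 6 (0): row=0 col=0 char='t'
After 7 (k): row=0 col=0 char='t'
After 8 (j): row=1 col=0 char='r'
After 9 (j): row=2 col=0 char='_'
After 10 (j): row=2 col=0 char='_'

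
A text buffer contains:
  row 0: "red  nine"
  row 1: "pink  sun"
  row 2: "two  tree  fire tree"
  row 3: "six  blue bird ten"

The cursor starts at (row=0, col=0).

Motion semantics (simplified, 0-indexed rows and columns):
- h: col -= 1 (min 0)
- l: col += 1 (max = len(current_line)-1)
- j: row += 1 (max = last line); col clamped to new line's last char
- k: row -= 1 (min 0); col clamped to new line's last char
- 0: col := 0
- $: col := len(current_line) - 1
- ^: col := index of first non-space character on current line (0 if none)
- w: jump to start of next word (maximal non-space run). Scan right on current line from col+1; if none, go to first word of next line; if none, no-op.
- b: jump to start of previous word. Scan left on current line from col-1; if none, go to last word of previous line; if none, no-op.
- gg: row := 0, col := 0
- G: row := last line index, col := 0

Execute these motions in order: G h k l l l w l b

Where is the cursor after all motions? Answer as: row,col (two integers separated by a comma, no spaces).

Answer: 2,5

Derivation:
After 1 (G): row=3 col=0 char='s'
After 2 (h): row=3 col=0 char='s'
After 3 (k): row=2 col=0 char='t'
After 4 (l): row=2 col=1 char='w'
After 5 (l): row=2 col=2 char='o'
After 6 (l): row=2 col=3 char='_'
After 7 (w): row=2 col=5 char='t'
After 8 (l): row=2 col=6 char='r'
After 9 (b): row=2 col=5 char='t'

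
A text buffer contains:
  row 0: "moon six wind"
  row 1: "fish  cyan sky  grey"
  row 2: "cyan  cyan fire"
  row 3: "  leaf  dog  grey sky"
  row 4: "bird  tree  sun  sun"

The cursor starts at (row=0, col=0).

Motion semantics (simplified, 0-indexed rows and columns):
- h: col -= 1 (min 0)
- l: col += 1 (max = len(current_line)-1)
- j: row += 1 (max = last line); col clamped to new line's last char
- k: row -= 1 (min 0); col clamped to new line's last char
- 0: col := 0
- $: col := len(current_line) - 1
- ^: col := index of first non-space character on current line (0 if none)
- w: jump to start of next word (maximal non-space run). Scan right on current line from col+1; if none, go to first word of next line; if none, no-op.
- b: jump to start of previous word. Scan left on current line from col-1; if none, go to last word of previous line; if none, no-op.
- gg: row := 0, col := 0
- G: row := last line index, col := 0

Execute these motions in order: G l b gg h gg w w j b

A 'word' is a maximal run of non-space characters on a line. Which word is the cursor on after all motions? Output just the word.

Answer: cyan

Derivation:
After 1 (G): row=4 col=0 char='b'
After 2 (l): row=4 col=1 char='i'
After 3 (b): row=4 col=0 char='b'
After 4 (gg): row=0 col=0 char='m'
After 5 (h): row=0 col=0 char='m'
After 6 (gg): row=0 col=0 char='m'
After 7 (w): row=0 col=5 char='s'
After 8 (w): row=0 col=9 char='w'
After 9 (j): row=1 col=9 char='n'
After 10 (b): row=1 col=6 char='c'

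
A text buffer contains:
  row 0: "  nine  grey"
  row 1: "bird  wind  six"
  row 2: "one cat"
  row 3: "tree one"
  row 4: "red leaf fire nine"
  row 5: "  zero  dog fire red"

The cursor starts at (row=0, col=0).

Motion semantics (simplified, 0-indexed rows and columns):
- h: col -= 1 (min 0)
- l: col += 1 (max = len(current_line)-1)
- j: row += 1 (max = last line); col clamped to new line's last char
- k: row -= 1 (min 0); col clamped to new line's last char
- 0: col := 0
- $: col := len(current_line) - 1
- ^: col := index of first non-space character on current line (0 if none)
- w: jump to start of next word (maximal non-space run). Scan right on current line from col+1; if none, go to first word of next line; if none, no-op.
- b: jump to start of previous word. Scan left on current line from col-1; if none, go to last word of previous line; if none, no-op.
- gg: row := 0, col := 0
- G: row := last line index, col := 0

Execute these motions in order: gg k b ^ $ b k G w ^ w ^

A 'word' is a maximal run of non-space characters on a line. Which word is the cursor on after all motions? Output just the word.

Answer: zero

Derivation:
After 1 (gg): row=0 col=0 char='_'
After 2 (k): row=0 col=0 char='_'
After 3 (b): row=0 col=0 char='_'
After 4 (^): row=0 col=2 char='n'
After 5 ($): row=0 col=11 char='y'
After 6 (b): row=0 col=8 char='g'
After 7 (k): row=0 col=8 char='g'
After 8 (G): row=5 col=0 char='_'
After 9 (w): row=5 col=2 char='z'
After 10 (^): row=5 col=2 char='z'
After 11 (w): row=5 col=8 char='d'
After 12 (^): row=5 col=2 char='z'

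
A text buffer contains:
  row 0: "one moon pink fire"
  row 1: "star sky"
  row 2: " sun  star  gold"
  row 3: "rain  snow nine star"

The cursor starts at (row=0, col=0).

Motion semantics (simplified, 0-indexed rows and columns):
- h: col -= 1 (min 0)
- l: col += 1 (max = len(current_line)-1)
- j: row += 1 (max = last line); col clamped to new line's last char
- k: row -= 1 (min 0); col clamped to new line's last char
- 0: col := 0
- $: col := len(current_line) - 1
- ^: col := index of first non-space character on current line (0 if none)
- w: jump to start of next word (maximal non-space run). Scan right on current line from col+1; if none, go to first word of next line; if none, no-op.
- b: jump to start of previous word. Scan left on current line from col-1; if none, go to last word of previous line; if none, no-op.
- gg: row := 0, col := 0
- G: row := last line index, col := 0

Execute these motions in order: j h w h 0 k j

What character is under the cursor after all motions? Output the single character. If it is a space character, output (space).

After 1 (j): row=1 col=0 char='s'
After 2 (h): row=1 col=0 char='s'
After 3 (w): row=1 col=5 char='s'
After 4 (h): row=1 col=4 char='_'
After 5 (0): row=1 col=0 char='s'
After 6 (k): row=0 col=0 char='o'
After 7 (j): row=1 col=0 char='s'

Answer: s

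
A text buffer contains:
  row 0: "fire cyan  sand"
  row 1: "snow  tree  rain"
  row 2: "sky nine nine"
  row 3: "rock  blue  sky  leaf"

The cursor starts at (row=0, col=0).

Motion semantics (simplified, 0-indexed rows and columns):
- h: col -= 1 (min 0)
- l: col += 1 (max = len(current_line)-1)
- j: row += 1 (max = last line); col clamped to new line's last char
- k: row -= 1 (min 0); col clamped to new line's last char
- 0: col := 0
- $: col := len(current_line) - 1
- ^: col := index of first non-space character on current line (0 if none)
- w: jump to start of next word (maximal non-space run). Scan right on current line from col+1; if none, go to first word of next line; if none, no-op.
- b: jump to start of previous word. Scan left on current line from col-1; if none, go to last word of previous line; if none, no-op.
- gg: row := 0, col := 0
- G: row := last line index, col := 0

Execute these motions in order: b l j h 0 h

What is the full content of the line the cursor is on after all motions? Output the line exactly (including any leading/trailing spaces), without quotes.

Answer: snow  tree  rain

Derivation:
After 1 (b): row=0 col=0 char='f'
After 2 (l): row=0 col=1 char='i'
After 3 (j): row=1 col=1 char='n'
After 4 (h): row=1 col=0 char='s'
After 5 (0): row=1 col=0 char='s'
After 6 (h): row=1 col=0 char='s'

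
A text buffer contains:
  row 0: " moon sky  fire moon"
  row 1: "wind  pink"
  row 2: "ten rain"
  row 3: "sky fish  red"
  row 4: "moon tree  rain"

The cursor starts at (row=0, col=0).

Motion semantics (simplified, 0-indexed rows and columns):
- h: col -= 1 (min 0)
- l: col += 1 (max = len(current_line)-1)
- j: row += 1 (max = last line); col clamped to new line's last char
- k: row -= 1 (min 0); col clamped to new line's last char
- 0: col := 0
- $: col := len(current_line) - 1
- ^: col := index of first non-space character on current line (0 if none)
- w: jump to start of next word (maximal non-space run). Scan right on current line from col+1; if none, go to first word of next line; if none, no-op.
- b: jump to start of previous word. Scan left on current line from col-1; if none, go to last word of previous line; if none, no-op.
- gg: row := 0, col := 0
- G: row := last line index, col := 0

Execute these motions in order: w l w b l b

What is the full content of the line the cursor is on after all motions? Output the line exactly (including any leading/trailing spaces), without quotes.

After 1 (w): row=0 col=1 char='m'
After 2 (l): row=0 col=2 char='o'
After 3 (w): row=0 col=6 char='s'
After 4 (b): row=0 col=1 char='m'
After 5 (l): row=0 col=2 char='o'
After 6 (b): row=0 col=1 char='m'

Answer:  moon sky  fire moon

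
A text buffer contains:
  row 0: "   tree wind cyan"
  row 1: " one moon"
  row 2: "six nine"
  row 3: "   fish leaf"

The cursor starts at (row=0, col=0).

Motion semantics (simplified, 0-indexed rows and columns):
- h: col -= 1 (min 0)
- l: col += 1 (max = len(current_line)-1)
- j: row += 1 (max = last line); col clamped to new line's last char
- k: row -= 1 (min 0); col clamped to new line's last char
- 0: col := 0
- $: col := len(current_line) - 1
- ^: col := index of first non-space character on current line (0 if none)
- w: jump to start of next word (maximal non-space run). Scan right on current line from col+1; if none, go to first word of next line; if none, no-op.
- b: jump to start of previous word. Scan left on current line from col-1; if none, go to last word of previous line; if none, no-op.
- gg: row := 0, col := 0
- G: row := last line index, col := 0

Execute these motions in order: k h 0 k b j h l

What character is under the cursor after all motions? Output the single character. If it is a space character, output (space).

After 1 (k): row=0 col=0 char='_'
After 2 (h): row=0 col=0 char='_'
After 3 (0): row=0 col=0 char='_'
After 4 (k): row=0 col=0 char='_'
After 5 (b): row=0 col=0 char='_'
After 6 (j): row=1 col=0 char='_'
After 7 (h): row=1 col=0 char='_'
After 8 (l): row=1 col=1 char='o'

Answer: o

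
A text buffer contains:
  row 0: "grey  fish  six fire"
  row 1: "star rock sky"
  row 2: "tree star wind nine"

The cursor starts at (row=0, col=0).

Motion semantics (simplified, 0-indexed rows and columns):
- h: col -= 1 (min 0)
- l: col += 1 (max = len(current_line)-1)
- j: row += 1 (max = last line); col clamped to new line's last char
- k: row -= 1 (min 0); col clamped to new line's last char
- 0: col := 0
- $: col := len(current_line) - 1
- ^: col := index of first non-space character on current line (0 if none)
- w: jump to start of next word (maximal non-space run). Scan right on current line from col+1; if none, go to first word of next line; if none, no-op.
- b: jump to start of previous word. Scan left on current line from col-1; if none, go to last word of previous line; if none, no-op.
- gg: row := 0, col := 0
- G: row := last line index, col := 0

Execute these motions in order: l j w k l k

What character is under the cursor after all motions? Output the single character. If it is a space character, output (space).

After 1 (l): row=0 col=1 char='r'
After 2 (j): row=1 col=1 char='t'
After 3 (w): row=1 col=5 char='r'
After 4 (k): row=0 col=5 char='_'
After 5 (l): row=0 col=6 char='f'
After 6 (k): row=0 col=6 char='f'

Answer: f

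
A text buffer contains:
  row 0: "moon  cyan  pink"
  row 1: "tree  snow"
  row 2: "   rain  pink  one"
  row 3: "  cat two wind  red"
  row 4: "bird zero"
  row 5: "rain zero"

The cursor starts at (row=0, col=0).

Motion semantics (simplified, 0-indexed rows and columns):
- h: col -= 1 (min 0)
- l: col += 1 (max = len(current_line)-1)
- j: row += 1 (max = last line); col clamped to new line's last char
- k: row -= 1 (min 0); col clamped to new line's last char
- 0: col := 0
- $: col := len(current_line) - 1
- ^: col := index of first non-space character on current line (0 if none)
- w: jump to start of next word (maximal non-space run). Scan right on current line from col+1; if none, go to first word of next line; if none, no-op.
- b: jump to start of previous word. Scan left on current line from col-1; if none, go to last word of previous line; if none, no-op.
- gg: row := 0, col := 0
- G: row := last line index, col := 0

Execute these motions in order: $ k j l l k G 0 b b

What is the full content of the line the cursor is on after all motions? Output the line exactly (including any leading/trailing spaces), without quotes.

After 1 ($): row=0 col=15 char='k'
After 2 (k): row=0 col=15 char='k'
After 3 (j): row=1 col=9 char='w'
After 4 (l): row=1 col=9 char='w'
After 5 (l): row=1 col=9 char='w'
After 6 (k): row=0 col=9 char='n'
After 7 (G): row=5 col=0 char='r'
After 8 (0): row=5 col=0 char='r'
After 9 (b): row=4 col=5 char='z'
After 10 (b): row=4 col=0 char='b'

Answer: bird zero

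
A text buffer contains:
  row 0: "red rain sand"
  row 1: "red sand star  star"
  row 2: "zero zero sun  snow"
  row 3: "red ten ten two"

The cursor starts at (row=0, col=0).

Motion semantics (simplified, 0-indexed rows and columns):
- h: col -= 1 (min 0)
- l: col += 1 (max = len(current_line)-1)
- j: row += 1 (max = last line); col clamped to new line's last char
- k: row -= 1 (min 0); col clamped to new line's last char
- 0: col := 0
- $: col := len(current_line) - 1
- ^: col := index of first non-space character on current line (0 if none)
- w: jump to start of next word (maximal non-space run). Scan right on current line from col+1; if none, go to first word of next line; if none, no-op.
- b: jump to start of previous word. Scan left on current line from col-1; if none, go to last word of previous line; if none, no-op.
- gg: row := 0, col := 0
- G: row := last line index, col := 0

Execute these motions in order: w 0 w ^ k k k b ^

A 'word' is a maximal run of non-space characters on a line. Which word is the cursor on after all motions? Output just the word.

Answer: red

Derivation:
After 1 (w): row=0 col=4 char='r'
After 2 (0): row=0 col=0 char='r'
After 3 (w): row=0 col=4 char='r'
After 4 (^): row=0 col=0 char='r'
After 5 (k): row=0 col=0 char='r'
After 6 (k): row=0 col=0 char='r'
After 7 (k): row=0 col=0 char='r'
After 8 (b): row=0 col=0 char='r'
After 9 (^): row=0 col=0 char='r'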